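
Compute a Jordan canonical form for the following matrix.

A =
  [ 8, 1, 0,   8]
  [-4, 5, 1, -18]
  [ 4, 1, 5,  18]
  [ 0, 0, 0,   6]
J_3(6) ⊕ J_1(6)

The characteristic polynomial is
  det(x·I − A) = x^4 - 24*x^3 + 216*x^2 - 864*x + 1296 = (x - 6)^4

Eigenvalues and multiplicities (the geometric multiplicity of λ is n − rank(A − λI), which equals the number of Jordan blocks for λ):
  λ = 6: algebraic multiplicity = 4, geometric multiplicity = 2

Determining the block sizes for each eigenvalue:
  λ = 6: with am = 4 and gm = 2, the partition is not yet determined (e.g. several partitions of 4 into 2 parts exist). Let N = A − (6)·I. Computing rank(N^1) = 2, rank(N^2) = 1, rank(N^3) = 0; the number of blocks of size ≥ j is rank(N^{j−1}) − rank(N^j), giving [2, 1, 1]. So we have 1 block(s) of size 3, 1 block(s) of size 1 → block sizes [3, 1]

Assembling the blocks gives a Jordan form
J =
  [6, 1, 0, 0]
  [0, 6, 1, 0]
  [0, 0, 6, 0]
  [0, 0, 0, 6]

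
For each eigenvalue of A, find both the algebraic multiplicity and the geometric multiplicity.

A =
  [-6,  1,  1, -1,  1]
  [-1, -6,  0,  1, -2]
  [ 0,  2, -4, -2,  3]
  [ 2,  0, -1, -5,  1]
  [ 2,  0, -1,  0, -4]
λ = -5: alg = 5, geom = 3

Step 1 — factor the characteristic polynomial to read off the algebraic multiplicities:
  χ_A(x) = (x + 5)^5

Step 2 — compute geometric multiplicities via the rank-nullity identity g(λ) = n − rank(A − λI):
  rank(A − (-5)·I) = 2, so dim ker(A − (-5)·I) = n − 2 = 3

Summary:
  λ = -5: algebraic multiplicity = 5, geometric multiplicity = 3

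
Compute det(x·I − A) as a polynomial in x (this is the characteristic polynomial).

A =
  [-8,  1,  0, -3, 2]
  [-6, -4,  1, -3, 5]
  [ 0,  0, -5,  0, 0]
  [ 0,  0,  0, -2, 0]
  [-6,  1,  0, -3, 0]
x^5 + 19*x^4 + 139*x^3 + 485*x^2 + 800*x + 500

Expanding det(x·I − A) (e.g. by cofactor expansion or by noting that A is similar to its Jordan form J, which has the same characteristic polynomial as A) gives
  χ_A(x) = x^5 + 19*x^4 + 139*x^3 + 485*x^2 + 800*x + 500
which factors as (x + 2)^2*(x + 5)^3. The eigenvalues (with algebraic multiplicities) are λ = -5 with multiplicity 3, λ = -2 with multiplicity 2.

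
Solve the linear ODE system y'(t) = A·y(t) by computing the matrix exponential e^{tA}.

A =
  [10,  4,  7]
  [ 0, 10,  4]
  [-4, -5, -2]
e^{tA} =
  [-6*t^2*exp(6*t) + 4*t*exp(6*t) + exp(6*t), -3*t^2*exp(6*t)/2 + 4*t*exp(6*t), -6*t^2*exp(6*t) + 7*t*exp(6*t)]
  [-8*t^2*exp(6*t), -2*t^2*exp(6*t) + 4*t*exp(6*t) + exp(6*t), -8*t^2*exp(6*t) + 4*t*exp(6*t)]
  [8*t^2*exp(6*t) - 4*t*exp(6*t), 2*t^2*exp(6*t) - 5*t*exp(6*t), 8*t^2*exp(6*t) - 8*t*exp(6*t) + exp(6*t)]

Strategy: write A = P · J · P⁻¹ where J is a Jordan canonical form, so e^{tA} = P · e^{tJ} · P⁻¹, and e^{tJ} can be computed block-by-block.

A has Jordan form
J =
  [6, 1, 0]
  [0, 6, 1]
  [0, 0, 6]
(up to reordering of blocks).

Per-block formulas:
  For a 3×3 Jordan block J_3(6): exp(t · J_3(6)) = e^(6t)·(I + t·N + (t^2/2)·N^2), where N is the 3×3 nilpotent shift.

After assembling e^{tJ} and conjugating by P, we get:

e^{tA} =
  [-6*t^2*exp(6*t) + 4*t*exp(6*t) + exp(6*t), -3*t^2*exp(6*t)/2 + 4*t*exp(6*t), -6*t^2*exp(6*t) + 7*t*exp(6*t)]
  [-8*t^2*exp(6*t), -2*t^2*exp(6*t) + 4*t*exp(6*t) + exp(6*t), -8*t^2*exp(6*t) + 4*t*exp(6*t)]
  [8*t^2*exp(6*t) - 4*t*exp(6*t), 2*t^2*exp(6*t) - 5*t*exp(6*t), 8*t^2*exp(6*t) - 8*t*exp(6*t) + exp(6*t)]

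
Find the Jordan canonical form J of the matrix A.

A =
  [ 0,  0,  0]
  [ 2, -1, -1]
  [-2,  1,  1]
J_2(0) ⊕ J_1(0)

The characteristic polynomial is
  det(x·I − A) = x^3

Eigenvalues and multiplicities (the geometric multiplicity of λ is n − rank(A − λI), which equals the number of Jordan blocks for λ):
  λ = 0: algebraic multiplicity = 3, geometric multiplicity = 2

Determining the block sizes for each eigenvalue:
  λ = 0: 2 blocks summing to 3 forces exactly one block of size 2 and the rest size 1 → block sizes [2, 1]

Assembling the blocks gives a Jordan form
J =
  [0, 1, 0]
  [0, 0, 0]
  [0, 0, 0]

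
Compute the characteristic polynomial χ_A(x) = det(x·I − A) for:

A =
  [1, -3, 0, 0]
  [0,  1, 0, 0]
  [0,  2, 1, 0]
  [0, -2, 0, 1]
x^4 - 4*x^3 + 6*x^2 - 4*x + 1

Expanding det(x·I − A) (e.g. by cofactor expansion or by noting that A is similar to its Jordan form J, which has the same characteristic polynomial as A) gives
  χ_A(x) = x^4 - 4*x^3 + 6*x^2 - 4*x + 1
which factors as (x - 1)^4. The eigenvalues (with algebraic multiplicities) are λ = 1 with multiplicity 4.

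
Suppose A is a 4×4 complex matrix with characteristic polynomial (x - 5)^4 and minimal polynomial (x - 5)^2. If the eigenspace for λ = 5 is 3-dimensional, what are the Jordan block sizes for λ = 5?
Block sizes for λ = 5: [2, 1, 1]

Step 1 — from the characteristic polynomial, algebraic multiplicity of λ = 5 is 4. From dim ker(A − (5)·I) = 3, there are exactly 3 Jordan blocks for λ = 5.
Step 2 — from the minimal polynomial, the factor (x − 5)^2 tells us the largest block for λ = 5 has size 2.
Step 3 — with total size 4, 3 blocks, and largest block 2, the block sizes (in nonincreasing order) are [2, 1, 1].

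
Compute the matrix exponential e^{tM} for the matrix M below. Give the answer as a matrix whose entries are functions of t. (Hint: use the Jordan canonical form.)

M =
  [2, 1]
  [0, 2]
e^{tM} =
  [exp(2*t), t*exp(2*t)]
  [0, exp(2*t)]

Strategy: write M = P · J · P⁻¹ where J is a Jordan canonical form, so e^{tM} = P · e^{tJ} · P⁻¹, and e^{tJ} can be computed block-by-block.

M has Jordan form
J =
  [2, 1]
  [0, 2]
(up to reordering of blocks).

Per-block formulas:
  For a 2×2 Jordan block J_2(2): exp(t · J_2(2)) = e^(2t)·(I + t·N), where N is the 2×2 nilpotent shift.

After assembling e^{tJ} and conjugating by P, we get:

e^{tM} =
  [exp(2*t), t*exp(2*t)]
  [0, exp(2*t)]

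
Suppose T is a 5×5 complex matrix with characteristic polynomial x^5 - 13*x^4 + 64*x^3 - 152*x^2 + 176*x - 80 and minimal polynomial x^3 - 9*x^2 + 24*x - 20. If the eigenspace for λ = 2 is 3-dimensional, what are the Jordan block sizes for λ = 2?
Block sizes for λ = 2: [2, 1, 1]

Step 1 — from the characteristic polynomial, algebraic multiplicity of λ = 2 is 4. From dim ker(T − (2)·I) = 3, there are exactly 3 Jordan blocks for λ = 2.
Step 2 — from the minimal polynomial, the factor (x − 2)^2 tells us the largest block for λ = 2 has size 2.
Step 3 — with total size 4, 3 blocks, and largest block 2, the block sizes (in nonincreasing order) are [2, 1, 1].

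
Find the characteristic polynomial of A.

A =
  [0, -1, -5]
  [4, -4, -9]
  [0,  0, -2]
x^3 + 6*x^2 + 12*x + 8

Expanding det(x·I − A) (e.g. by cofactor expansion or by noting that A is similar to its Jordan form J, which has the same characteristic polynomial as A) gives
  χ_A(x) = x^3 + 6*x^2 + 12*x + 8
which factors as (x + 2)^3. The eigenvalues (with algebraic multiplicities) are λ = -2 with multiplicity 3.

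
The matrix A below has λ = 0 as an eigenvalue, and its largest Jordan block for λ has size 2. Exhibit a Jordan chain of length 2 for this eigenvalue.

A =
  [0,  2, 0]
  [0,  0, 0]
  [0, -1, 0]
A Jordan chain for λ = 0 of length 2:
v_1 = (2, 0, -1)ᵀ
v_2 = (0, 1, 0)ᵀ

Let N = A − (0)·I. We want v_2 with N^2 v_2 = 0 but N^1 v_2 ≠ 0; then v_{j-1} := N · v_j for j = 2, …, 2.

Pick v_2 = (0, 1, 0)ᵀ.
Then v_1 = N · v_2 = (2, 0, -1)ᵀ.

Sanity check: (A − (0)·I) v_1 = (0, 0, 0)ᵀ = 0. ✓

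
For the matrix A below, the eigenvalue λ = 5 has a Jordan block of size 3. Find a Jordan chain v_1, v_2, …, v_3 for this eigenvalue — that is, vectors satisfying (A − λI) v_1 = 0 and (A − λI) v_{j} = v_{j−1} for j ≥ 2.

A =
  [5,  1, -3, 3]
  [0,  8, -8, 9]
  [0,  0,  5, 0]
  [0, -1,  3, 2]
A Jordan chain for λ = 5 of length 3:
v_1 = (1, 3, 0, -1)ᵀ
v_2 = (-3, -8, 0, 3)ᵀ
v_3 = (0, 0, 1, 0)ᵀ

Let N = A − (5)·I. We want v_3 with N^3 v_3 = 0 but N^2 v_3 ≠ 0; then v_{j-1} := N · v_j for j = 3, …, 2.

Pick v_3 = (0, 0, 1, 0)ᵀ.
Then v_2 = N · v_3 = (-3, -8, 0, 3)ᵀ.
Then v_1 = N · v_2 = (1, 3, 0, -1)ᵀ.

Sanity check: (A − (5)·I) v_1 = (0, 0, 0, 0)ᵀ = 0. ✓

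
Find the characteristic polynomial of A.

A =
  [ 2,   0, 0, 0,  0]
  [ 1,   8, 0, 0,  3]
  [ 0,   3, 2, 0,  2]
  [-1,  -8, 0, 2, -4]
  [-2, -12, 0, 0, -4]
x^5 - 10*x^4 + 40*x^3 - 80*x^2 + 80*x - 32

Expanding det(x·I − A) (e.g. by cofactor expansion or by noting that A is similar to its Jordan form J, which has the same characteristic polynomial as A) gives
  χ_A(x) = x^5 - 10*x^4 + 40*x^3 - 80*x^2 + 80*x - 32
which factors as (x - 2)^5. The eigenvalues (with algebraic multiplicities) are λ = 2 with multiplicity 5.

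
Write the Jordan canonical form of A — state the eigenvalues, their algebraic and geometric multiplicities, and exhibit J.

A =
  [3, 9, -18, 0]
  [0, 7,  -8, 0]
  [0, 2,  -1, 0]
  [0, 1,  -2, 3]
J_2(3) ⊕ J_1(3) ⊕ J_1(3)

The characteristic polynomial is
  det(x·I − A) = x^4 - 12*x^3 + 54*x^2 - 108*x + 81 = (x - 3)^4

Eigenvalues and multiplicities (the geometric multiplicity of λ is n − rank(A − λI), which equals the number of Jordan blocks for λ):
  λ = 3: algebraic multiplicity = 4, geometric multiplicity = 3

Determining the block sizes for each eigenvalue:
  λ = 3: 3 blocks summing to 4 forces exactly one block of size 2 and the rest size 1 → block sizes [2, 1, 1]

Assembling the blocks gives a Jordan form
J =
  [3, 1, 0, 0]
  [0, 3, 0, 0]
  [0, 0, 3, 0]
  [0, 0, 0, 3]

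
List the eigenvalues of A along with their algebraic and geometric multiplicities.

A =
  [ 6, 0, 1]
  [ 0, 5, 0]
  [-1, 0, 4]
λ = 5: alg = 3, geom = 2

Step 1 — factor the characteristic polynomial to read off the algebraic multiplicities:
  χ_A(x) = (x - 5)^3

Step 2 — compute geometric multiplicities via the rank-nullity identity g(λ) = n − rank(A − λI):
  rank(A − (5)·I) = 1, so dim ker(A − (5)·I) = n − 1 = 2

Summary:
  λ = 5: algebraic multiplicity = 3, geometric multiplicity = 2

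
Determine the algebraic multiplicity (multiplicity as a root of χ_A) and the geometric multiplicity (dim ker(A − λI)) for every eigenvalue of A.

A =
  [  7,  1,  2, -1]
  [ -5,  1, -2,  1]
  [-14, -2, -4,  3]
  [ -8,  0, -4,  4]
λ = 2: alg = 4, geom = 2

Step 1 — factor the characteristic polynomial to read off the algebraic multiplicities:
  χ_A(x) = (x - 2)^4

Step 2 — compute geometric multiplicities via the rank-nullity identity g(λ) = n − rank(A − λI):
  rank(A − (2)·I) = 2, so dim ker(A − (2)·I) = n − 2 = 2

Summary:
  λ = 2: algebraic multiplicity = 4, geometric multiplicity = 2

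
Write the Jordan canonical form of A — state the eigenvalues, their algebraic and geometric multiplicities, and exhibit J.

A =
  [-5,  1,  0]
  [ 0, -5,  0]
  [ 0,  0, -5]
J_2(-5) ⊕ J_1(-5)

The characteristic polynomial is
  det(x·I − A) = x^3 + 15*x^2 + 75*x + 125 = (x + 5)^3

Eigenvalues and multiplicities (the geometric multiplicity of λ is n − rank(A − λI), which equals the number of Jordan blocks for λ):
  λ = -5: algebraic multiplicity = 3, geometric multiplicity = 2

Determining the block sizes for each eigenvalue:
  λ = -5: 2 blocks summing to 3 forces exactly one block of size 2 and the rest size 1 → block sizes [2, 1]

Assembling the blocks gives a Jordan form
J =
  [-5,  1,  0]
  [ 0, -5,  0]
  [ 0,  0, -5]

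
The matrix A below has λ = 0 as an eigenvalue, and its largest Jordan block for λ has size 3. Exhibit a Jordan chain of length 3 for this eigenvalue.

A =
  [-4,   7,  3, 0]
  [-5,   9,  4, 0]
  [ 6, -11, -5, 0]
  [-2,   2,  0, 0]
A Jordan chain for λ = 0 of length 3:
v_1 = (-1, -1, 1, -2)ᵀ
v_2 = (-4, -5, 6, -2)ᵀ
v_3 = (1, 0, 0, 0)ᵀ

Let N = A − (0)·I. We want v_3 with N^3 v_3 = 0 but N^2 v_3 ≠ 0; then v_{j-1} := N · v_j for j = 3, …, 2.

Pick v_3 = (1, 0, 0, 0)ᵀ.
Then v_2 = N · v_3 = (-4, -5, 6, -2)ᵀ.
Then v_1 = N · v_2 = (-1, -1, 1, -2)ᵀ.

Sanity check: (A − (0)·I) v_1 = (0, 0, 0, 0)ᵀ = 0. ✓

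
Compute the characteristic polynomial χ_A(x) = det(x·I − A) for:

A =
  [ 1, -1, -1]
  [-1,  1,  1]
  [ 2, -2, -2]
x^3

Expanding det(x·I − A) (e.g. by cofactor expansion or by noting that A is similar to its Jordan form J, which has the same characteristic polynomial as A) gives
  χ_A(x) = x^3
which factors as x^3. The eigenvalues (with algebraic multiplicities) are λ = 0 with multiplicity 3.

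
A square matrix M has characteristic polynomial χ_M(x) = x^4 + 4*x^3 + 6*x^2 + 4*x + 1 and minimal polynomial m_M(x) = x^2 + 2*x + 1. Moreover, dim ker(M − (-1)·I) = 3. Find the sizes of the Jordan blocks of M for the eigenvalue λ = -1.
Block sizes for λ = -1: [2, 1, 1]

Step 1 — from the characteristic polynomial, algebraic multiplicity of λ = -1 is 4. From dim ker(M − (-1)·I) = 3, there are exactly 3 Jordan blocks for λ = -1.
Step 2 — from the minimal polynomial, the factor (x + 1)^2 tells us the largest block for λ = -1 has size 2.
Step 3 — with total size 4, 3 blocks, and largest block 2, the block sizes (in nonincreasing order) are [2, 1, 1].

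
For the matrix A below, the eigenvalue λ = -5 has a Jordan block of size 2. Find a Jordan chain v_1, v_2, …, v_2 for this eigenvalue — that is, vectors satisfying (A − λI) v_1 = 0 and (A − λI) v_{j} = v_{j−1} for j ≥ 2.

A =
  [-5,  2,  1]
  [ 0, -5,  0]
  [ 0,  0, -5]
A Jordan chain for λ = -5 of length 2:
v_1 = (2, 0, 0)ᵀ
v_2 = (0, 1, 0)ᵀ

Let N = A − (-5)·I. We want v_2 with N^2 v_2 = 0 but N^1 v_2 ≠ 0; then v_{j-1} := N · v_j for j = 2, …, 2.

Pick v_2 = (0, 1, 0)ᵀ.
Then v_1 = N · v_2 = (2, 0, 0)ᵀ.

Sanity check: (A − (-5)·I) v_1 = (0, 0, 0)ᵀ = 0. ✓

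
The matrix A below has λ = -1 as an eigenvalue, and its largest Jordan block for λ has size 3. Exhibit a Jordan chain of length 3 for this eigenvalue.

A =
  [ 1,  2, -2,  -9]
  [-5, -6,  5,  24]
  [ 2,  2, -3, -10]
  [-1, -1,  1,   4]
A Jordan chain for λ = -1 of length 3:
v_1 = (-1, 1, 0, 0)ᵀ
v_2 = (2, -5, 2, -1)ᵀ
v_3 = (1, 0, 0, 0)ᵀ

Let N = A − (-1)·I. We want v_3 with N^3 v_3 = 0 but N^2 v_3 ≠ 0; then v_{j-1} := N · v_j for j = 3, …, 2.

Pick v_3 = (1, 0, 0, 0)ᵀ.
Then v_2 = N · v_3 = (2, -5, 2, -1)ᵀ.
Then v_1 = N · v_2 = (-1, 1, 0, 0)ᵀ.

Sanity check: (A − (-1)·I) v_1 = (0, 0, 0, 0)ᵀ = 0. ✓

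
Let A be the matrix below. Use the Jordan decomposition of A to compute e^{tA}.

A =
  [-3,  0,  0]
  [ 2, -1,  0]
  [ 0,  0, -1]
e^{tA} =
  [exp(-3*t), 0, 0]
  [exp(-t) - exp(-3*t), exp(-t), 0]
  [0, 0, exp(-t)]

Strategy: write A = P · J · P⁻¹ where J is a Jordan canonical form, so e^{tA} = P · e^{tJ} · P⁻¹, and e^{tJ} can be computed block-by-block.

A has Jordan form
J =
  [-3,  0,  0]
  [ 0, -1,  0]
  [ 0,  0, -1]
(up to reordering of blocks).

Per-block formulas:
  For a 1×1 block at λ = -1: exp(t · [-1]) = [e^(-1t)].
  For a 1×1 block at λ = -3: exp(t · [-3]) = [e^(-3t)].

After assembling e^{tJ} and conjugating by P, we get:

e^{tA} =
  [exp(-3*t), 0, 0]
  [exp(-t) - exp(-3*t), exp(-t), 0]
  [0, 0, exp(-t)]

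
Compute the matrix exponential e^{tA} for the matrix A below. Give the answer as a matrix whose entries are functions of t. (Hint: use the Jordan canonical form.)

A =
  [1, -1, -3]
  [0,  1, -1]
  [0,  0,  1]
e^{tA} =
  [exp(t), -t*exp(t), t^2*exp(t)/2 - 3*t*exp(t)]
  [0, exp(t), -t*exp(t)]
  [0, 0, exp(t)]

Strategy: write A = P · J · P⁻¹ where J is a Jordan canonical form, so e^{tA} = P · e^{tJ} · P⁻¹, and e^{tJ} can be computed block-by-block.

A has Jordan form
J =
  [1, 1, 0]
  [0, 1, 1]
  [0, 0, 1]
(up to reordering of blocks).

Per-block formulas:
  For a 3×3 Jordan block J_3(1): exp(t · J_3(1)) = e^(1t)·(I + t·N + (t^2/2)·N^2), where N is the 3×3 nilpotent shift.

After assembling e^{tJ} and conjugating by P, we get:

e^{tA} =
  [exp(t), -t*exp(t), t^2*exp(t)/2 - 3*t*exp(t)]
  [0, exp(t), -t*exp(t)]
  [0, 0, exp(t)]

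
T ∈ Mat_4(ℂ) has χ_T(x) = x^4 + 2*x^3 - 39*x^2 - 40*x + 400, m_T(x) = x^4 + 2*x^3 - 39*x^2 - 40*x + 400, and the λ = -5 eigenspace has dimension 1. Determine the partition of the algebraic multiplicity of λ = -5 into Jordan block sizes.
Block sizes for λ = -5: [2]

Step 1 — from the characteristic polynomial, algebraic multiplicity of λ = -5 is 2. From dim ker(T − (-5)·I) = 1, there are exactly 1 Jordan blocks for λ = -5.
Step 2 — from the minimal polynomial, the factor (x + 5)^2 tells us the largest block for λ = -5 has size 2.
Step 3 — with total size 2, 1 blocks, and largest block 2, the block sizes (in nonincreasing order) are [2].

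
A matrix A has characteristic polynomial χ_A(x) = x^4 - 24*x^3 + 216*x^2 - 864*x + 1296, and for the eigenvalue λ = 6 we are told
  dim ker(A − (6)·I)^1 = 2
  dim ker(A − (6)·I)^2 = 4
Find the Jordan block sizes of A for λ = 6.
Block sizes for λ = 6: [2, 2]

From the dimensions of kernels of powers, the number of Jordan blocks of size at least j is d_j − d_{j−1} where d_j = dim ker(N^j) (with d_0 = 0). Computing the differences gives [2, 2].
The number of blocks of size exactly k is (#blocks of size ≥ k) − (#blocks of size ≥ k + 1), so the partition is: 2 block(s) of size 2.
In nonincreasing order the block sizes are [2, 2].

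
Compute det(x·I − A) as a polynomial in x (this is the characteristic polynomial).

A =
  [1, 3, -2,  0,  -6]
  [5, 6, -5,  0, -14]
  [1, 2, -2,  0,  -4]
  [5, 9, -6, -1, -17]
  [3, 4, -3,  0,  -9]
x^5 + 5*x^4 + 10*x^3 + 10*x^2 + 5*x + 1

Expanding det(x·I − A) (e.g. by cofactor expansion or by noting that A is similar to its Jordan form J, which has the same characteristic polynomial as A) gives
  χ_A(x) = x^5 + 5*x^4 + 10*x^3 + 10*x^2 + 5*x + 1
which factors as (x + 1)^5. The eigenvalues (with algebraic multiplicities) are λ = -1 with multiplicity 5.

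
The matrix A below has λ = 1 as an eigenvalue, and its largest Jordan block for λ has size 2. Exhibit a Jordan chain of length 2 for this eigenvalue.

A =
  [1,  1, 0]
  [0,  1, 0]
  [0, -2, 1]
A Jordan chain for λ = 1 of length 2:
v_1 = (1, 0, -2)ᵀ
v_2 = (0, 1, 0)ᵀ

Let N = A − (1)·I. We want v_2 with N^2 v_2 = 0 but N^1 v_2 ≠ 0; then v_{j-1} := N · v_j for j = 2, …, 2.

Pick v_2 = (0, 1, 0)ᵀ.
Then v_1 = N · v_2 = (1, 0, -2)ᵀ.

Sanity check: (A − (1)·I) v_1 = (0, 0, 0)ᵀ = 0. ✓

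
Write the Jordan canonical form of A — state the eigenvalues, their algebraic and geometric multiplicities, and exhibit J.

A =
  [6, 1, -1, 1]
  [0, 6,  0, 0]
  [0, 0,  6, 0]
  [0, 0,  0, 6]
J_2(6) ⊕ J_1(6) ⊕ J_1(6)

The characteristic polynomial is
  det(x·I − A) = x^4 - 24*x^3 + 216*x^2 - 864*x + 1296 = (x - 6)^4

Eigenvalues and multiplicities (the geometric multiplicity of λ is n − rank(A − λI), which equals the number of Jordan blocks for λ):
  λ = 6: algebraic multiplicity = 4, geometric multiplicity = 3

Determining the block sizes for each eigenvalue:
  λ = 6: 3 blocks summing to 4 forces exactly one block of size 2 and the rest size 1 → block sizes [2, 1, 1]

Assembling the blocks gives a Jordan form
J =
  [6, 1, 0, 0]
  [0, 6, 0, 0]
  [0, 0, 6, 0]
  [0, 0, 0, 6]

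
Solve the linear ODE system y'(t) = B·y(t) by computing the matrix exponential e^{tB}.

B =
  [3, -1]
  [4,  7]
e^{tB} =
  [-2*t*exp(5*t) + exp(5*t), -t*exp(5*t)]
  [4*t*exp(5*t), 2*t*exp(5*t) + exp(5*t)]

Strategy: write B = P · J · P⁻¹ where J is a Jordan canonical form, so e^{tB} = P · e^{tJ} · P⁻¹, and e^{tJ} can be computed block-by-block.

B has Jordan form
J =
  [5, 1]
  [0, 5]
(up to reordering of blocks).

Per-block formulas:
  For a 2×2 Jordan block J_2(5): exp(t · J_2(5)) = e^(5t)·(I + t·N), where N is the 2×2 nilpotent shift.

After assembling e^{tJ} and conjugating by P, we get:

e^{tB} =
  [-2*t*exp(5*t) + exp(5*t), -t*exp(5*t)]
  [4*t*exp(5*t), 2*t*exp(5*t) + exp(5*t)]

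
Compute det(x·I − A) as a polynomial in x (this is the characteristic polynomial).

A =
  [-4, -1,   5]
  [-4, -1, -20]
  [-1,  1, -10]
x^3 + 15*x^2 + 75*x + 125

Expanding det(x·I − A) (e.g. by cofactor expansion or by noting that A is similar to its Jordan form J, which has the same characteristic polynomial as A) gives
  χ_A(x) = x^3 + 15*x^2 + 75*x + 125
which factors as (x + 5)^3. The eigenvalues (with algebraic multiplicities) are λ = -5 with multiplicity 3.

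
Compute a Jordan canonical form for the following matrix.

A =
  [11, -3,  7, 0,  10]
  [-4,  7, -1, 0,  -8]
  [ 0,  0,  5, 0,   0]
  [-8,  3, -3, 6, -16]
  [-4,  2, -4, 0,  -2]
J_3(5) ⊕ J_1(6) ⊕ J_1(6)

The characteristic polynomial is
  det(x·I − A) = x^5 - 27*x^4 + 291*x^3 - 1565*x^2 + 4200*x - 4500 = (x - 6)^2*(x - 5)^3

Eigenvalues and multiplicities (the geometric multiplicity of λ is n − rank(A − λI), which equals the number of Jordan blocks for λ):
  λ = 5: algebraic multiplicity = 3, geometric multiplicity = 1
  λ = 6: algebraic multiplicity = 2, geometric multiplicity = 2

Determining the block sizes for each eigenvalue:
  λ = 5: one block (gm = 1), so the single block has size am = 3 → block sizes [3]
  λ = 6: gm = am = 2, so every block has size 1 → block sizes [1, 1]

Assembling the blocks gives a Jordan form
J =
  [5, 1, 0, 0, 0]
  [0, 5, 1, 0, 0]
  [0, 0, 5, 0, 0]
  [0, 0, 0, 6, 0]
  [0, 0, 0, 0, 6]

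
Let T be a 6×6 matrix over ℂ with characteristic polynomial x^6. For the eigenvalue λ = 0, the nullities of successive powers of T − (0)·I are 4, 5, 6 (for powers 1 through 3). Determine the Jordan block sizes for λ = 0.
Block sizes for λ = 0: [3, 1, 1, 1]

From the dimensions of kernels of powers, the number of Jordan blocks of size at least j is d_j − d_{j−1} where d_j = dim ker(N^j) (with d_0 = 0). Computing the differences gives [4, 1, 1].
The number of blocks of size exactly k is (#blocks of size ≥ k) − (#blocks of size ≥ k + 1), so the partition is: 3 block(s) of size 1, 1 block(s) of size 3.
In nonincreasing order the block sizes are [3, 1, 1, 1].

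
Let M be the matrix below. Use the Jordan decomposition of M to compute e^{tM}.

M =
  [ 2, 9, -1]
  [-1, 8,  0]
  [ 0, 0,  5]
e^{tM} =
  [-3*t*exp(5*t) + exp(5*t), 9*t*exp(5*t), 3*t^2*exp(5*t)/2 - t*exp(5*t)]
  [-t*exp(5*t), 3*t*exp(5*t) + exp(5*t), t^2*exp(5*t)/2]
  [0, 0, exp(5*t)]

Strategy: write M = P · J · P⁻¹ where J is a Jordan canonical form, so e^{tM} = P · e^{tJ} · P⁻¹, and e^{tJ} can be computed block-by-block.

M has Jordan form
J =
  [5, 1, 0]
  [0, 5, 1]
  [0, 0, 5]
(up to reordering of blocks).

Per-block formulas:
  For a 3×3 Jordan block J_3(5): exp(t · J_3(5)) = e^(5t)·(I + t·N + (t^2/2)·N^2), where N is the 3×3 nilpotent shift.

After assembling e^{tJ} and conjugating by P, we get:

e^{tM} =
  [-3*t*exp(5*t) + exp(5*t), 9*t*exp(5*t), 3*t^2*exp(5*t)/2 - t*exp(5*t)]
  [-t*exp(5*t), 3*t*exp(5*t) + exp(5*t), t^2*exp(5*t)/2]
  [0, 0, exp(5*t)]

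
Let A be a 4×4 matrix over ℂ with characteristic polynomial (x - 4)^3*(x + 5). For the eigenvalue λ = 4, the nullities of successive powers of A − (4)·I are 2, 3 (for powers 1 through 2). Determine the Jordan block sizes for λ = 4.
Block sizes for λ = 4: [2, 1]

From the dimensions of kernels of powers, the number of Jordan blocks of size at least j is d_j − d_{j−1} where d_j = dim ker(N^j) (with d_0 = 0). Computing the differences gives [2, 1].
The number of blocks of size exactly k is (#blocks of size ≥ k) − (#blocks of size ≥ k + 1), so the partition is: 1 block(s) of size 1, 1 block(s) of size 2.
In nonincreasing order the block sizes are [2, 1].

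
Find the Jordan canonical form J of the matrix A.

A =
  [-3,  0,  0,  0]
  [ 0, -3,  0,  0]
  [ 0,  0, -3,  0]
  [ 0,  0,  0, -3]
J_1(-3) ⊕ J_1(-3) ⊕ J_1(-3) ⊕ J_1(-3)

The characteristic polynomial is
  det(x·I − A) = x^4 + 12*x^3 + 54*x^2 + 108*x + 81 = (x + 3)^4

Eigenvalues and multiplicities (the geometric multiplicity of λ is n − rank(A − λI), which equals the number of Jordan blocks for λ):
  λ = -3: algebraic multiplicity = 4, geometric multiplicity = 4

Determining the block sizes for each eigenvalue:
  λ = -3: gm = am = 4, so every block has size 1 → block sizes [1, 1, 1, 1]

Assembling the blocks gives a Jordan form
J =
  [-3,  0,  0,  0]
  [ 0, -3,  0,  0]
  [ 0,  0, -3,  0]
  [ 0,  0,  0, -3]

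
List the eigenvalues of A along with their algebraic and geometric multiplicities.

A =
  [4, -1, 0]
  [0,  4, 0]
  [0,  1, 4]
λ = 4: alg = 3, geom = 2

Step 1 — factor the characteristic polynomial to read off the algebraic multiplicities:
  χ_A(x) = (x - 4)^3

Step 2 — compute geometric multiplicities via the rank-nullity identity g(λ) = n − rank(A − λI):
  rank(A − (4)·I) = 1, so dim ker(A − (4)·I) = n − 1 = 2

Summary:
  λ = 4: algebraic multiplicity = 3, geometric multiplicity = 2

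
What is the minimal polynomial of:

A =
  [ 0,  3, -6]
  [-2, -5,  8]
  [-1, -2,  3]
x^3 + 2*x^2 + x

The characteristic polynomial is χ_A(x) = x*(x + 1)^2, so the eigenvalues are known. The minimal polynomial is
  m_A(x) = Π_λ (x − λ)^{k_λ}
where k_λ is the size of the *largest* Jordan block for λ (equivalently, the smallest k with (A − λI)^k v = 0 for every generalised eigenvector v of λ).

  λ = -1: largest Jordan block has size 2, contributing (x + 1)^2
  λ = 0: largest Jordan block has size 1, contributing (x − 0)

So m_A(x) = x*(x + 1)^2 = x^3 + 2*x^2 + x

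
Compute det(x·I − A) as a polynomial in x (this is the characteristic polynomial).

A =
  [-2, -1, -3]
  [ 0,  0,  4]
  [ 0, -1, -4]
x^3 + 6*x^2 + 12*x + 8

Expanding det(x·I − A) (e.g. by cofactor expansion or by noting that A is similar to its Jordan form J, which has the same characteristic polynomial as A) gives
  χ_A(x) = x^3 + 6*x^2 + 12*x + 8
which factors as (x + 2)^3. The eigenvalues (with algebraic multiplicities) are λ = -2 with multiplicity 3.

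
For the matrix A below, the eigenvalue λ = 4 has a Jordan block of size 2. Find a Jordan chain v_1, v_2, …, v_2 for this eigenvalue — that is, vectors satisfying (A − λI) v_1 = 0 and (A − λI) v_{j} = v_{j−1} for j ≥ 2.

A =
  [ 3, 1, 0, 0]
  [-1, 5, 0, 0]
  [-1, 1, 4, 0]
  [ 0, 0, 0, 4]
A Jordan chain for λ = 4 of length 2:
v_1 = (-1, -1, -1, 0)ᵀ
v_2 = (1, 0, 0, 0)ᵀ

Let N = A − (4)·I. We want v_2 with N^2 v_2 = 0 but N^1 v_2 ≠ 0; then v_{j-1} := N · v_j for j = 2, …, 2.

Pick v_2 = (1, 0, 0, 0)ᵀ.
Then v_1 = N · v_2 = (-1, -1, -1, 0)ᵀ.

Sanity check: (A − (4)·I) v_1 = (0, 0, 0, 0)ᵀ = 0. ✓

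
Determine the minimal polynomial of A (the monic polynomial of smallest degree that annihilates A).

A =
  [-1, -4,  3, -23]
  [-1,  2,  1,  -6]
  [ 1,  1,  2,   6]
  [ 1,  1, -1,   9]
x^3 - 9*x^2 + 27*x - 27

The characteristic polynomial is χ_A(x) = (x - 3)^4, so the eigenvalues are known. The minimal polynomial is
  m_A(x) = Π_λ (x − λ)^{k_λ}
where k_λ is the size of the *largest* Jordan block for λ (equivalently, the smallest k with (A − λI)^k v = 0 for every generalised eigenvector v of λ).

  λ = 3: largest Jordan block has size 3, contributing (x − 3)^3

So m_A(x) = (x - 3)^3 = x^3 - 9*x^2 + 27*x - 27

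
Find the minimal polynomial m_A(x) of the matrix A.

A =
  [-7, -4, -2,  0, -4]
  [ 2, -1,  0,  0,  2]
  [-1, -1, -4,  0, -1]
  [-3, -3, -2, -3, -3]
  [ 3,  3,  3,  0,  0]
x^3 + 9*x^2 + 27*x + 27

The characteristic polynomial is χ_A(x) = (x + 3)^5, so the eigenvalues are known. The minimal polynomial is
  m_A(x) = Π_λ (x − λ)^{k_λ}
where k_λ is the size of the *largest* Jordan block for λ (equivalently, the smallest k with (A − λI)^k v = 0 for every generalised eigenvector v of λ).

  λ = -3: largest Jordan block has size 3, contributing (x + 3)^3

So m_A(x) = (x + 3)^3 = x^3 + 9*x^2 + 27*x + 27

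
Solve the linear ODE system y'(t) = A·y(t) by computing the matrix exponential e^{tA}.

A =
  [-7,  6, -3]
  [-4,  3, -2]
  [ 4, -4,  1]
e^{tA} =
  [-6*t*exp(-t) + exp(-t), 6*t*exp(-t), -3*t*exp(-t)]
  [-4*t*exp(-t), 4*t*exp(-t) + exp(-t), -2*t*exp(-t)]
  [4*t*exp(-t), -4*t*exp(-t), 2*t*exp(-t) + exp(-t)]

Strategy: write A = P · J · P⁻¹ where J is a Jordan canonical form, so e^{tA} = P · e^{tJ} · P⁻¹, and e^{tJ} can be computed block-by-block.

A has Jordan form
J =
  [-1,  1,  0]
  [ 0, -1,  0]
  [ 0,  0, -1]
(up to reordering of blocks).

Per-block formulas:
  For a 1×1 block at λ = -1: exp(t · [-1]) = [e^(-1t)].
  For a 2×2 Jordan block J_2(-1): exp(t · J_2(-1)) = e^(-1t)·(I + t·N), where N is the 2×2 nilpotent shift.

After assembling e^{tJ} and conjugating by P, we get:

e^{tA} =
  [-6*t*exp(-t) + exp(-t), 6*t*exp(-t), -3*t*exp(-t)]
  [-4*t*exp(-t), 4*t*exp(-t) + exp(-t), -2*t*exp(-t)]
  [4*t*exp(-t), -4*t*exp(-t), 2*t*exp(-t) + exp(-t)]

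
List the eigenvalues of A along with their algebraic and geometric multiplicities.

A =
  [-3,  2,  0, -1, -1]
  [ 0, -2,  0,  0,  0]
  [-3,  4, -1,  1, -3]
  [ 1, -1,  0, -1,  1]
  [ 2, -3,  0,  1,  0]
λ = -2: alg = 2, geom = 1; λ = -1: alg = 3, geom = 1

Step 1 — factor the characteristic polynomial to read off the algebraic multiplicities:
  χ_A(x) = (x + 1)^3*(x + 2)^2

Step 2 — compute geometric multiplicities via the rank-nullity identity g(λ) = n − rank(A − λI):
  rank(A − (-2)·I) = 4, so dim ker(A − (-2)·I) = n − 4 = 1
  rank(A − (-1)·I) = 4, so dim ker(A − (-1)·I) = n − 4 = 1

Summary:
  λ = -2: algebraic multiplicity = 2, geometric multiplicity = 1
  λ = -1: algebraic multiplicity = 3, geometric multiplicity = 1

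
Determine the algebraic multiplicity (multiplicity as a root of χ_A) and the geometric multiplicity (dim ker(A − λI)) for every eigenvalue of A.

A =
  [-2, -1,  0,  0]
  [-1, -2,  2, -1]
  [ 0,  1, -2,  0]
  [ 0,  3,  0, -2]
λ = -2: alg = 4, geom = 2

Step 1 — factor the characteristic polynomial to read off the algebraic multiplicities:
  χ_A(x) = (x + 2)^4

Step 2 — compute geometric multiplicities via the rank-nullity identity g(λ) = n − rank(A − λI):
  rank(A − (-2)·I) = 2, so dim ker(A − (-2)·I) = n − 2 = 2

Summary:
  λ = -2: algebraic multiplicity = 4, geometric multiplicity = 2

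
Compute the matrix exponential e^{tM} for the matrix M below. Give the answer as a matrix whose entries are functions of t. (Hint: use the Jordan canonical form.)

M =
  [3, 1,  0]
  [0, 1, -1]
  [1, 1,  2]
e^{tM} =
  [t^2*exp(2*t)/2 + t*exp(2*t) + exp(2*t), t*exp(2*t), -t^2*exp(2*t)/2]
  [-t^2*exp(2*t)/2, -t*exp(2*t) + exp(2*t), t^2*exp(2*t)/2 - t*exp(2*t)]
  [t^2*exp(2*t)/2 + t*exp(2*t), t*exp(2*t), -t^2*exp(2*t)/2 + exp(2*t)]

Strategy: write M = P · J · P⁻¹ where J is a Jordan canonical form, so e^{tM} = P · e^{tJ} · P⁻¹, and e^{tJ} can be computed block-by-block.

M has Jordan form
J =
  [2, 1, 0]
  [0, 2, 1]
  [0, 0, 2]
(up to reordering of blocks).

Per-block formulas:
  For a 3×3 Jordan block J_3(2): exp(t · J_3(2)) = e^(2t)·(I + t·N + (t^2/2)·N^2), where N is the 3×3 nilpotent shift.

After assembling e^{tJ} and conjugating by P, we get:

e^{tM} =
  [t^2*exp(2*t)/2 + t*exp(2*t) + exp(2*t), t*exp(2*t), -t^2*exp(2*t)/2]
  [-t^2*exp(2*t)/2, -t*exp(2*t) + exp(2*t), t^2*exp(2*t)/2 - t*exp(2*t)]
  [t^2*exp(2*t)/2 + t*exp(2*t), t*exp(2*t), -t^2*exp(2*t)/2 + exp(2*t)]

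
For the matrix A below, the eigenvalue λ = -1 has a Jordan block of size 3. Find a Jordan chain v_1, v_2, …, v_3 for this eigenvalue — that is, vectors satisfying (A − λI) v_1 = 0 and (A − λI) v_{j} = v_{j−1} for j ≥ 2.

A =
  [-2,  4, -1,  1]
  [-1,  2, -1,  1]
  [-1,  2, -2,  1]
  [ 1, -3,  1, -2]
A Jordan chain for λ = -1 of length 3:
v_1 = (-1, 0, 1, 0)ᵀ
v_2 = (-1, -1, -1, 1)ᵀ
v_3 = (1, 0, 0, 0)ᵀ

Let N = A − (-1)·I. We want v_3 with N^3 v_3 = 0 but N^2 v_3 ≠ 0; then v_{j-1} := N · v_j for j = 3, …, 2.

Pick v_3 = (1, 0, 0, 0)ᵀ.
Then v_2 = N · v_3 = (-1, -1, -1, 1)ᵀ.
Then v_1 = N · v_2 = (-1, 0, 1, 0)ᵀ.

Sanity check: (A − (-1)·I) v_1 = (0, 0, 0, 0)ᵀ = 0. ✓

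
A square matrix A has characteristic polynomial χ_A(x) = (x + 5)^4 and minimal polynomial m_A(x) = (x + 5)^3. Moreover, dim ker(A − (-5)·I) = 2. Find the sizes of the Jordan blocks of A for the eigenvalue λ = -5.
Block sizes for λ = -5: [3, 1]

Step 1 — from the characteristic polynomial, algebraic multiplicity of λ = -5 is 4. From dim ker(A − (-5)·I) = 2, there are exactly 2 Jordan blocks for λ = -5.
Step 2 — from the minimal polynomial, the factor (x + 5)^3 tells us the largest block for λ = -5 has size 3.
Step 3 — with total size 4, 2 blocks, and largest block 3, the block sizes (in nonincreasing order) are [3, 1].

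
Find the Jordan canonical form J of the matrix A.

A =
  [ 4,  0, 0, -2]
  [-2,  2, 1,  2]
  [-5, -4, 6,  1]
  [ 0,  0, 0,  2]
J_1(2) ⊕ J_3(4)

The characteristic polynomial is
  det(x·I − A) = x^4 - 14*x^3 + 72*x^2 - 160*x + 128 = (x - 4)^3*(x - 2)

Eigenvalues and multiplicities (the geometric multiplicity of λ is n − rank(A − λI), which equals the number of Jordan blocks for λ):
  λ = 2: algebraic multiplicity = 1, geometric multiplicity = 1
  λ = 4: algebraic multiplicity = 3, geometric multiplicity = 1

Determining the block sizes for each eigenvalue:
  λ = 2: one block (gm = 1), so the single block has size am = 1 → block sizes [1]
  λ = 4: one block (gm = 1), so the single block has size am = 3 → block sizes [3]

Assembling the blocks gives a Jordan form
J =
  [2, 0, 0, 0]
  [0, 4, 1, 0]
  [0, 0, 4, 1]
  [0, 0, 0, 4]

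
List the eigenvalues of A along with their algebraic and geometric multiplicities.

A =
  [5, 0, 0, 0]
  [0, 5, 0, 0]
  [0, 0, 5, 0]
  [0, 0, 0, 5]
λ = 5: alg = 4, geom = 4

Step 1 — factor the characteristic polynomial to read off the algebraic multiplicities:
  χ_A(x) = (x - 5)^4

Step 2 — compute geometric multiplicities via the rank-nullity identity g(λ) = n − rank(A − λI):
  rank(A − (5)·I) = 0, so dim ker(A − (5)·I) = n − 0 = 4

Summary:
  λ = 5: algebraic multiplicity = 4, geometric multiplicity = 4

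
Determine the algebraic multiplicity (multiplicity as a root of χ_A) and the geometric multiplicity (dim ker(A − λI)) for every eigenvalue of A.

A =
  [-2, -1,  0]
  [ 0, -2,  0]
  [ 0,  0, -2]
λ = -2: alg = 3, geom = 2

Step 1 — factor the characteristic polynomial to read off the algebraic multiplicities:
  χ_A(x) = (x + 2)^3

Step 2 — compute geometric multiplicities via the rank-nullity identity g(λ) = n − rank(A − λI):
  rank(A − (-2)·I) = 1, so dim ker(A − (-2)·I) = n − 1 = 2

Summary:
  λ = -2: algebraic multiplicity = 3, geometric multiplicity = 2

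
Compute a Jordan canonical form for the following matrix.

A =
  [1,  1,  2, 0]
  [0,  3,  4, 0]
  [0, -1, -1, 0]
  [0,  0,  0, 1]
J_2(1) ⊕ J_1(1) ⊕ J_1(1)

The characteristic polynomial is
  det(x·I − A) = x^4 - 4*x^3 + 6*x^2 - 4*x + 1 = (x - 1)^4

Eigenvalues and multiplicities (the geometric multiplicity of λ is n − rank(A − λI), which equals the number of Jordan blocks for λ):
  λ = 1: algebraic multiplicity = 4, geometric multiplicity = 3

Determining the block sizes for each eigenvalue:
  λ = 1: 3 blocks summing to 4 forces exactly one block of size 2 and the rest size 1 → block sizes [2, 1, 1]

Assembling the blocks gives a Jordan form
J =
  [1, 1, 0, 0]
  [0, 1, 0, 0]
  [0, 0, 1, 0]
  [0, 0, 0, 1]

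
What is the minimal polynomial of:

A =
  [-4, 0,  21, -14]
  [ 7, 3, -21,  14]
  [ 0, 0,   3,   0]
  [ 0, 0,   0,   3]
x^2 + x - 12

The characteristic polynomial is χ_A(x) = (x - 3)^3*(x + 4), so the eigenvalues are known. The minimal polynomial is
  m_A(x) = Π_λ (x − λ)^{k_λ}
where k_λ is the size of the *largest* Jordan block for λ (equivalently, the smallest k with (A − λI)^k v = 0 for every generalised eigenvector v of λ).

  λ = -4: largest Jordan block has size 1, contributing (x + 4)
  λ = 3: largest Jordan block has size 1, contributing (x − 3)

So m_A(x) = (x - 3)*(x + 4) = x^2 + x - 12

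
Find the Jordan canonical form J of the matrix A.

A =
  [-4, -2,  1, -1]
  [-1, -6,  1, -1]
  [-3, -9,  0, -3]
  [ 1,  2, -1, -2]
J_3(-3) ⊕ J_1(-3)

The characteristic polynomial is
  det(x·I − A) = x^4 + 12*x^3 + 54*x^2 + 108*x + 81 = (x + 3)^4

Eigenvalues and multiplicities (the geometric multiplicity of λ is n − rank(A − λI), which equals the number of Jordan blocks for λ):
  λ = -3: algebraic multiplicity = 4, geometric multiplicity = 2

Determining the block sizes for each eigenvalue:
  λ = -3: with am = 4 and gm = 2, the partition is not yet determined (e.g. several partitions of 4 into 2 parts exist). Let N = A − (-3)·I. Computing rank(N^1) = 2, rank(N^2) = 1, rank(N^3) = 0; the number of blocks of size ≥ j is rank(N^{j−1}) − rank(N^j), giving [2, 1, 1]. So we have 1 block(s) of size 3, 1 block(s) of size 1 → block sizes [3, 1]

Assembling the blocks gives a Jordan form
J =
  [-3,  1,  0,  0]
  [ 0, -3,  1,  0]
  [ 0,  0, -3,  0]
  [ 0,  0,  0, -3]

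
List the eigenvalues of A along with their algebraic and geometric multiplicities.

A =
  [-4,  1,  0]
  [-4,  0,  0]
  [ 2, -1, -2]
λ = -2: alg = 3, geom = 2

Step 1 — factor the characteristic polynomial to read off the algebraic multiplicities:
  χ_A(x) = (x + 2)^3

Step 2 — compute geometric multiplicities via the rank-nullity identity g(λ) = n − rank(A − λI):
  rank(A − (-2)·I) = 1, so dim ker(A − (-2)·I) = n − 1 = 2

Summary:
  λ = -2: algebraic multiplicity = 3, geometric multiplicity = 2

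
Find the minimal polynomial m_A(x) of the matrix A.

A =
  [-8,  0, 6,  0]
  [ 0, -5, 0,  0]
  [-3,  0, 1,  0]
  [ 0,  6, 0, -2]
x^2 + 7*x + 10

The characteristic polynomial is χ_A(x) = (x + 2)^2*(x + 5)^2, so the eigenvalues are known. The minimal polynomial is
  m_A(x) = Π_λ (x − λ)^{k_λ}
where k_λ is the size of the *largest* Jordan block for λ (equivalently, the smallest k with (A − λI)^k v = 0 for every generalised eigenvector v of λ).

  λ = -5: largest Jordan block has size 1, contributing (x + 5)
  λ = -2: largest Jordan block has size 1, contributing (x + 2)

So m_A(x) = (x + 2)*(x + 5) = x^2 + 7*x + 10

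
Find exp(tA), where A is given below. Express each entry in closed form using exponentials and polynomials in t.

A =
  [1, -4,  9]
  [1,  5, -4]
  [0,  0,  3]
e^{tA} =
  [-2*t*exp(3*t) + exp(3*t), -4*t*exp(3*t), -t^2*exp(3*t) + 9*t*exp(3*t)]
  [t*exp(3*t), 2*t*exp(3*t) + exp(3*t), t^2*exp(3*t)/2 - 4*t*exp(3*t)]
  [0, 0, exp(3*t)]

Strategy: write A = P · J · P⁻¹ where J is a Jordan canonical form, so e^{tA} = P · e^{tJ} · P⁻¹, and e^{tJ} can be computed block-by-block.

A has Jordan form
J =
  [3, 1, 0]
  [0, 3, 1]
  [0, 0, 3]
(up to reordering of blocks).

Per-block formulas:
  For a 3×3 Jordan block J_3(3): exp(t · J_3(3)) = e^(3t)·(I + t·N + (t^2/2)·N^2), where N is the 3×3 nilpotent shift.

After assembling e^{tJ} and conjugating by P, we get:

e^{tA} =
  [-2*t*exp(3*t) + exp(3*t), -4*t*exp(3*t), -t^2*exp(3*t) + 9*t*exp(3*t)]
  [t*exp(3*t), 2*t*exp(3*t) + exp(3*t), t^2*exp(3*t)/2 - 4*t*exp(3*t)]
  [0, 0, exp(3*t)]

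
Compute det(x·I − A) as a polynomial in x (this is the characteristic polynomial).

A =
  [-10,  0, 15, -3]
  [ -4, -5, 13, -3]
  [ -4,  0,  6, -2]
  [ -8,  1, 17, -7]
x^4 + 16*x^3 + 96*x^2 + 256*x + 256

Expanding det(x·I − A) (e.g. by cofactor expansion or by noting that A is similar to its Jordan form J, which has the same characteristic polynomial as A) gives
  χ_A(x) = x^4 + 16*x^3 + 96*x^2 + 256*x + 256
which factors as (x + 4)^4. The eigenvalues (with algebraic multiplicities) are λ = -4 with multiplicity 4.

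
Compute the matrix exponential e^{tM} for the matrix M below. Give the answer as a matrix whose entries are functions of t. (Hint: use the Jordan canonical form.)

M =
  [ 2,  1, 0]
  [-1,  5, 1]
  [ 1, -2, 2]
e^{tM} =
  [-t*exp(3*t) + exp(3*t), t^2*exp(3*t)/2 + t*exp(3*t), t^2*exp(3*t)/2]
  [-t*exp(3*t), t^2*exp(3*t)/2 + 2*t*exp(3*t) + exp(3*t), t^2*exp(3*t)/2 + t*exp(3*t)]
  [t*exp(3*t), -t^2*exp(3*t)/2 - 2*t*exp(3*t), -t^2*exp(3*t)/2 - t*exp(3*t) + exp(3*t)]

Strategy: write M = P · J · P⁻¹ where J is a Jordan canonical form, so e^{tM} = P · e^{tJ} · P⁻¹, and e^{tJ} can be computed block-by-block.

M has Jordan form
J =
  [3, 1, 0]
  [0, 3, 1]
  [0, 0, 3]
(up to reordering of blocks).

Per-block formulas:
  For a 3×3 Jordan block J_3(3): exp(t · J_3(3)) = e^(3t)·(I + t·N + (t^2/2)·N^2), where N is the 3×3 nilpotent shift.

After assembling e^{tJ} and conjugating by P, we get:

e^{tM} =
  [-t*exp(3*t) + exp(3*t), t^2*exp(3*t)/2 + t*exp(3*t), t^2*exp(3*t)/2]
  [-t*exp(3*t), t^2*exp(3*t)/2 + 2*t*exp(3*t) + exp(3*t), t^2*exp(3*t)/2 + t*exp(3*t)]
  [t*exp(3*t), -t^2*exp(3*t)/2 - 2*t*exp(3*t), -t^2*exp(3*t)/2 - t*exp(3*t) + exp(3*t)]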